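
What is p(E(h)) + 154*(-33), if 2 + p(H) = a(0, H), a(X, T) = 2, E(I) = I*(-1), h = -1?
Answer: -5082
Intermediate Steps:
E(I) = -I
p(H) = 0 (p(H) = -2 + 2 = 0)
p(E(h)) + 154*(-33) = 0 + 154*(-33) = 0 - 5082 = -5082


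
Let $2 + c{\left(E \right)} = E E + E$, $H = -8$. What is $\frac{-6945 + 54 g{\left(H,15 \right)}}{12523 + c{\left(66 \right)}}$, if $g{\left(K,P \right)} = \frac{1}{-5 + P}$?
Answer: $- \frac{34698}{84715} \approx -0.40958$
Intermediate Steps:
$c{\left(E \right)} = -2 + E + E^{2}$ ($c{\left(E \right)} = -2 + \left(E E + E\right) = -2 + \left(E^{2} + E\right) = -2 + \left(E + E^{2}\right) = -2 + E + E^{2}$)
$\frac{-6945 + 54 g{\left(H,15 \right)}}{12523 + c{\left(66 \right)}} = \frac{-6945 + \frac{54}{-5 + 15}}{12523 + \left(-2 + 66 + 66^{2}\right)} = \frac{-6945 + \frac{54}{10}}{12523 + \left(-2 + 66 + 4356\right)} = \frac{-6945 + 54 \cdot \frac{1}{10}}{12523 + 4420} = \frac{-6945 + \frac{27}{5}}{16943} = \left(- \frac{34698}{5}\right) \frac{1}{16943} = - \frac{34698}{84715}$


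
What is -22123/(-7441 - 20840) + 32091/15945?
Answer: 420105602/150313515 ≈ 2.7949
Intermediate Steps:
-22123/(-7441 - 20840) + 32091/15945 = -22123/(-28281) + 32091*(1/15945) = -22123*(-1/28281) + 10697/5315 = 22123/28281 + 10697/5315 = 420105602/150313515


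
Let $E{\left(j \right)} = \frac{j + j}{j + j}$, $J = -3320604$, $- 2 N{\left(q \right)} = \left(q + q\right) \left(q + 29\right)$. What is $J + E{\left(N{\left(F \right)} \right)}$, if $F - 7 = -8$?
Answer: $-3320603$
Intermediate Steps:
$F = -1$ ($F = 7 - 8 = -1$)
$N{\left(q \right)} = - q \left(29 + q\right)$ ($N{\left(q \right)} = - \frac{\left(q + q\right) \left(q + 29\right)}{2} = - \frac{2 q \left(29 + q\right)}{2} = - q \left(29 + q\right)$)
$E{\left(j \right)} = 1$ ($E{\left(j \right)} = \frac{2 j}{2 j} = 2 j \frac{1}{2 j} = 1$)
$J + E{\left(N{\left(F \right)} \right)} = -3320604 + 1 = -3320603$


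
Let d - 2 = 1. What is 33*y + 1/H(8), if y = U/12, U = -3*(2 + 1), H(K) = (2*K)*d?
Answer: -1187/48 ≈ -24.729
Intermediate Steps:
d = 3 (d = 2 + 1 = 3)
H(K) = 6*K (H(K) = (2*K)*3 = 6*K)
U = -9 (U = -3*3 = -9)
y = -3/4 (y = -9/12 = (1/12)*(-9) = -3/4 ≈ -0.75000)
33*y + 1/H(8) = 33*(-3/4) + 1/(6*8) = -99/4 + 1/48 = -1187/48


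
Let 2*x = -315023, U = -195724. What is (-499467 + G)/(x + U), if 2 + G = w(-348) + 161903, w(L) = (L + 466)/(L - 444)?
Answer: 3260395/3411738 ≈ 0.95564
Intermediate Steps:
w(L) = (466 + L)/(-444 + L)
G = 64112737/396 (G = -2 + ((466 - 348)/(-444 - 348) + 161903) = -2 + (118/(-792) + 161903) = -2 + (-1/792*118 + 161903) = -2 + (-59/396 + 161903) = -2 + 64113529/396 = 64112737/396 ≈ 1.6190e+5)
x = -315023/2 (x = (½)*(-315023) = -315023/2 ≈ -1.5751e+5)
(-499467 + G)/(x + U) = (-499467 + 64112737/396)/(-315023/2 - 195724) = -133676195/(396*(-706471/2)) = -133676195/396*(-2/706471) = 3260395/3411738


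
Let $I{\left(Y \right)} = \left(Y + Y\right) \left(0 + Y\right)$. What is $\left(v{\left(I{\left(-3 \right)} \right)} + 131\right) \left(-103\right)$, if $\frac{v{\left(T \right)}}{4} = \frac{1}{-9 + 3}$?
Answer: $- \frac{40273}{3} \approx -13424.0$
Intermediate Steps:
$I{\left(Y \right)} = 2 Y^{2}$ ($I{\left(Y \right)} = 2 Y Y = 2 Y^{2}$)
$v{\left(T \right)} = - \frac{2}{3}$ ($v{\left(T \right)} = \frac{4}{-9 + 3} = \frac{4}{-6} = 4 \left(- \frac{1}{6}\right) = - \frac{2}{3}$)
$\left(v{\left(I{\left(-3 \right)} \right)} + 131\right) \left(-103\right) = \left(- \frac{2}{3} + 131\right) \left(-103\right) = \frac{391}{3} \left(-103\right) = - \frac{40273}{3}$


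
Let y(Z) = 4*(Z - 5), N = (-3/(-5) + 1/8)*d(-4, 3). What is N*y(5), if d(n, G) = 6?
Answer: 0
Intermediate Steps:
N = 87/20 (N = (-3/(-5) + 1/8)*6 = (-3*(-⅕) + 1*(⅛))*6 = (⅗ + ⅛)*6 = (29/40)*6 = 87/20 ≈ 4.3500)
y(Z) = -20 + 4*Z (y(Z) = 4*(-5 + Z) = -20 + 4*Z)
N*y(5) = 87*(-20 + 4*5)/20 = 87*(-20 + 20)/20 = (87/20)*0 = 0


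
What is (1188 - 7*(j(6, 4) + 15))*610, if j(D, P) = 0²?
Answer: 660630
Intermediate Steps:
j(D, P) = 0
(1188 - 7*(j(6, 4) + 15))*610 = (1188 - 7*(0 + 15))*610 = (1188 - 7*15)*610 = (1188 - 105)*610 = 1083*610 = 660630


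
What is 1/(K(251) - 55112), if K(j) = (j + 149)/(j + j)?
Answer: -251/13832912 ≈ -1.8145e-5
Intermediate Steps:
K(j) = (149 + j)/(2*j) (K(j) = (149 + j)/((2*j)) = (149 + j)*(1/(2*j)) = (149 + j)/(2*j))
1/(K(251) - 55112) = 1/((½)*(149 + 251)/251 - 55112) = 1/((½)*(1/251)*400 - 55112) = 1/(200/251 - 55112) = 1/(-13832912/251) = -251/13832912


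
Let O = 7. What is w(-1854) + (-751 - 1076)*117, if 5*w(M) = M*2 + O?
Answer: -1072496/5 ≈ -2.1450e+5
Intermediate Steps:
w(M) = 7/5 + 2*M/5 (w(M) = (M*2 + 7)/5 = (2*M + 7)/5 = (7 + 2*M)/5 = 7/5 + 2*M/5)
w(-1854) + (-751 - 1076)*117 = (7/5 + (⅖)*(-1854)) + (-751 - 1076)*117 = (7/5 - 3708/5) - 1827*117 = -3701/5 - 213759 = -1072496/5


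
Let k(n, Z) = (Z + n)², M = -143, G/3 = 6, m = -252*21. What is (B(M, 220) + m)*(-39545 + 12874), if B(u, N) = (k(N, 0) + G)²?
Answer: -62524756808872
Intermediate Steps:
m = -5292
G = 18 (G = 3*6 = 18)
B(u, N) = (18 + N²)² (B(u, N) = ((0 + N)² + 18)² = (N² + 18)² = (18 + N²)²)
(B(M, 220) + m)*(-39545 + 12874) = ((18 + 220²)² - 5292)*(-39545 + 12874) = ((18 + 48400)² - 5292)*(-26671) = (48418² - 5292)*(-26671) = (2344302724 - 5292)*(-26671) = 2344297432*(-26671) = -62524756808872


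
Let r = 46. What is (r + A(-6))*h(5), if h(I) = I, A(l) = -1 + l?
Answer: 195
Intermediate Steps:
(r + A(-6))*h(5) = (46 + (-1 - 6))*5 = (46 - 7)*5 = 39*5 = 195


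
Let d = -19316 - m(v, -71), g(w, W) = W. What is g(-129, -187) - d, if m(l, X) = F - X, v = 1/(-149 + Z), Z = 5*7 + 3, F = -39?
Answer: 19161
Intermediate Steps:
Z = 38 (Z = 35 + 3 = 38)
v = -1/111 (v = 1/(-149 + 38) = 1/(-111) = -1/111 ≈ -0.0090090)
m(l, X) = -39 - X
d = -19348 (d = -19316 - (-39 - 1*(-71)) = -19316 - (-39 + 71) = -19316 - 1*32 = -19316 - 32 = -19348)
g(-129, -187) - d = -187 - 1*(-19348) = -187 + 19348 = 19161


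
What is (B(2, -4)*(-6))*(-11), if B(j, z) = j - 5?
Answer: -198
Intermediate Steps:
B(j, z) = -5 + j
(B(2, -4)*(-6))*(-11) = ((-5 + 2)*(-6))*(-11) = -3*(-6)*(-11) = 18*(-11) = -198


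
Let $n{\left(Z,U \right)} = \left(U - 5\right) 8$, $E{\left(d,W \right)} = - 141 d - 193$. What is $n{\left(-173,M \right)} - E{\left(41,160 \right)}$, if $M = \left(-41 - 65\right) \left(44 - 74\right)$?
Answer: $31374$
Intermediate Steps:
$E{\left(d,W \right)} = -193 - 141 d$
$M = 3180$ ($M = \left(-106\right) \left(-30\right) = 3180$)
$n{\left(Z,U \right)} = -40 + 8 U$ ($n{\left(Z,U \right)} = \left(-5 + U\right) 8 = -40 + 8 U$)
$n{\left(-173,M \right)} - E{\left(41,160 \right)} = \left(-40 + 8 \cdot 3180\right) - \left(-193 - 5781\right) = \left(-40 + 25440\right) - \left(-193 - 5781\right) = 25400 - -5974 = 25400 + 5974 = 31374$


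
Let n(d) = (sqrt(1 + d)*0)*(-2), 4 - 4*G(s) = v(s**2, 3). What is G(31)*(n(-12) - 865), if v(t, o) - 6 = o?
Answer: 4325/4 ≈ 1081.3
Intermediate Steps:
v(t, o) = 6 + o
G(s) = -5/4 (G(s) = 1 - (6 + 3)/4 = 1 - 1/4*9 = 1 - 9/4 = -5/4)
n(d) = 0 (n(d) = 0*(-2) = 0)
G(31)*(n(-12) - 865) = -5*(0 - 865)/4 = -5/4*(-865) = 4325/4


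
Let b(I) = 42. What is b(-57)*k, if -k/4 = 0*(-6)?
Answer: 0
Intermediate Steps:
k = 0 (k = -0*(-6) = -4*0 = 0)
b(-57)*k = 42*0 = 0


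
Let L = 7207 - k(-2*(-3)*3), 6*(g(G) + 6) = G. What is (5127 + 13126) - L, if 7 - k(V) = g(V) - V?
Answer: 11074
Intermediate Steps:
g(G) = -6 + G/6
k(V) = 13 + 5*V/6 (k(V) = 7 - ((-6 + V/6) - V) = 7 - (-6 - 5*V/6) = 7 + (6 + 5*V/6) = 13 + 5*V/6)
L = 7179 (L = 7207 - (13 + 5*(-2*(-3)*3)/6) = 7207 - (13 + 5*(6*3)/6) = 7207 - (13 + (⅚)*18) = 7207 - (13 + 15) = 7207 - 1*28 = 7207 - 28 = 7179)
(5127 + 13126) - L = (5127 + 13126) - 1*7179 = 18253 - 7179 = 11074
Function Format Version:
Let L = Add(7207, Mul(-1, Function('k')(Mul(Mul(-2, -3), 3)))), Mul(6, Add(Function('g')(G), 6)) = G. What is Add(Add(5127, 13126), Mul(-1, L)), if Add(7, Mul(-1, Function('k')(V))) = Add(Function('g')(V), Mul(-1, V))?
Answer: 11074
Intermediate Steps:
Function('g')(G) = Add(-6, Mul(Rational(1, 6), G))
Function('k')(V) = Add(13, Mul(Rational(5, 6), V)) (Function('k')(V) = Add(7, Mul(-1, Add(Add(-6, Mul(Rational(1, 6), V)), Mul(-1, V)))) = Add(7, Mul(-1, Add(-6, Mul(Rational(-5, 6), V)))) = Add(7, Add(6, Mul(Rational(5, 6), V))) = Add(13, Mul(Rational(5, 6), V)))
L = 7179 (L = Add(7207, Mul(-1, Add(13, Mul(Rational(5, 6), Mul(Mul(-2, -3), 3))))) = Add(7207, Mul(-1, Add(13, Mul(Rational(5, 6), Mul(6, 3))))) = Add(7207, Mul(-1, Add(13, Mul(Rational(5, 6), 18)))) = Add(7207, Mul(-1, Add(13, 15))) = Add(7207, Mul(-1, 28)) = Add(7207, -28) = 7179)
Add(Add(5127, 13126), Mul(-1, L)) = Add(Add(5127, 13126), Mul(-1, 7179)) = Add(18253, -7179) = 11074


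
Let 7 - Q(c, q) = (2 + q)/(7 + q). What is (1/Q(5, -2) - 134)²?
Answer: 877969/49 ≈ 17918.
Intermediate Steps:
Q(c, q) = 7 - (2 + q)/(7 + q)
(1/Q(5, -2) - 134)² = (1/((47 + 6*(-2))/(7 - 2)) - 134)² = (1/((47 - 12)/5) - 134)² = (1/((⅕)*35) - 134)² = (1/7 - 134)² = (⅐ - 134)² = (-937/7)² = 877969/49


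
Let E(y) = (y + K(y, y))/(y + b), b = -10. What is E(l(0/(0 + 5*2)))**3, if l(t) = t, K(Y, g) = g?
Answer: 0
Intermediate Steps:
E(y) = 2*y/(-10 + y) (E(y) = (y + y)/(y - 10) = (2*y)/(-10 + y) = 2*y/(-10 + y))
E(l(0/(0 + 5*2)))**3 = (2*(0/(0 + 5*2))/(-10 + 0/(0 + 5*2)))**3 = (2*(0/(0 + 10))/(-10 + 0/(0 + 10)))**3 = (2*(0/10)/(-10 + 0/10))**3 = (2*(0*(1/10))/(-10 + 0*(1/10)))**3 = (2*0/(-10 + 0))**3 = (2*0/(-10))**3 = (2*0*(-1/10))**3 = 0**3 = 0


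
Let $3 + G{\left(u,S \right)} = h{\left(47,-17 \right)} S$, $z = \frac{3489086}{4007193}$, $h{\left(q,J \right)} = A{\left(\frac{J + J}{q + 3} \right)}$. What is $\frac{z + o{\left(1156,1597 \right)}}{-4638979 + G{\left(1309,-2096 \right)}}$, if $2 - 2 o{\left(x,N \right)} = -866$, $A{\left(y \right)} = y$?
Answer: $- \frac{21782635600}{232294810318587} \approx -9.3771 \cdot 10^{-5}$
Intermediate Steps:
$o{\left(x,N \right)} = 434$ ($o{\left(x,N \right)} = 1 - -433 = 1 + 433 = 434$)
$h{\left(q,J \right)} = \frac{2 J}{3 + q}$ ($h{\left(q,J \right)} = \frac{J + J}{q + 3} = \frac{2 J}{3 + q}$)
$z = \frac{3489086}{4007193}$ ($z = 3489086 \cdot \frac{1}{4007193} = \frac{3489086}{4007193} \approx 0.87071$)
$G{\left(u,S \right)} = -3 - \frac{17 S}{25}$ ($G{\left(u,S \right)} = -3 + 2 \left(-17\right) \frac{1}{3 + 47} S = -3 + 2 \left(-17\right) \frac{1}{50} S = -3 - \frac{17 S}{25}$)
$\frac{z + o{\left(1156,1597 \right)}}{-4638979 + G{\left(1309,-2096 \right)}} = \frac{\frac{3489086}{4007193} + 434}{-4638979 - - \frac{35557}{25}} = \frac{1742610848}{4007193 \left(-4638979 + \left(-3 + \frac{35632}{25}\right)\right)} = \frac{1742610848}{4007193 \left(-4638979 + \frac{35557}{25}\right)} = \frac{1742610848}{4007193 \left(- \frac{115938918}{25}\right)} = \frac{1742610848}{4007193} \left(- \frac{25}{115938918}\right) = - \frac{21782635600}{232294810318587}$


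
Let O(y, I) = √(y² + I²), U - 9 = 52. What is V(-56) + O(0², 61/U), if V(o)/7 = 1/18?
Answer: 25/18 ≈ 1.3889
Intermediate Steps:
U = 61 (U = 9 + 52 = 61)
V(o) = 7/18
O(y, I) = √(I² + y²)
V(-56) + O(0², 61/U) = 7/18 + √((61/61)² + (0²)²) = 7/18 + √((61*(1/61))² + 0²) = 7/18 + √(1² + 0) = 7/18 + √(1 + 0) = 7/18 + √1 = 7/18 + 1 = 25/18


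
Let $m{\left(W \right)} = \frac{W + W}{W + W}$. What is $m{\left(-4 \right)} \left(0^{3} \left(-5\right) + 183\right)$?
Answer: $183$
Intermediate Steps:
$m{\left(W \right)} = 1$ ($m{\left(W \right)} = \frac{2 W}{2 W} = 2 W \frac{1}{2 W} = 1$)
$m{\left(-4 \right)} \left(0^{3} \left(-5\right) + 183\right) = 1 \left(0^{3} \left(-5\right) + 183\right) = 1 \left(0 \left(-5\right) + 183\right) = 1 \left(0 + 183\right) = 1 \cdot 183 = 183$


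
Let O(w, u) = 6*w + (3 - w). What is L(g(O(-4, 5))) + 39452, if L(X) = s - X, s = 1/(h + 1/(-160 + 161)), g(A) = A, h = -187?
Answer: 7341233/186 ≈ 39469.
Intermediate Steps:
O(w, u) = 3 + 5*w
s = -1/186 (s = 1/(-187 + 1/(-160 + 161)) = 1/(-187 + 1/1) = 1/(-187 + 1) = 1/(-186) = -1/186 ≈ -0.0053763)
L(X) = -1/186 - X
L(g(O(-4, 5))) + 39452 = (-1/186 - (3 + 5*(-4))) + 39452 = (-1/186 - (3 - 20)) + 39452 = (-1/186 - 1*(-17)) + 39452 = (-1/186 + 17) + 39452 = 3161/186 + 39452 = 7341233/186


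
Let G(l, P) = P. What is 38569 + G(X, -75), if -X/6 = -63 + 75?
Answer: 38494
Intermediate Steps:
X = -72 (X = -6*(-63 + 75) = -6*12 = -72)
38569 + G(X, -75) = 38569 - 75 = 38494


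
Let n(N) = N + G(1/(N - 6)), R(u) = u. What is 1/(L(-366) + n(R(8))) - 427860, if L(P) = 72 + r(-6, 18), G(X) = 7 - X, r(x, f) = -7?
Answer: -68029738/159 ≈ -4.2786e+5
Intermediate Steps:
n(N) = 7 + N - 1/(-6 + N) (n(N) = N + (7 - 1/(N - 6)) = N + (7 - 1/(-6 + N)) = 7 + N - 1/(-6 + N))
L(P) = 65 (L(P) = 72 - 7 = 65)
1/(L(-366) + n(R(8))) - 427860 = 1/(65 + (-43 + 8 + 8²)/(-6 + 8)) - 427860 = 1/(65 + (-43 + 8 + 64)/2) - 427860 = 1/(65 + (½)*29) - 427860 = 1/(65 + 29/2) - 427860 = 1/(159/2) - 427860 = 2/159 - 427860 = -68029738/159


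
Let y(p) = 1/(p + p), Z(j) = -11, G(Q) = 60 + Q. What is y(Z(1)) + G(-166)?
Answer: -2333/22 ≈ -106.05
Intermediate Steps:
y(p) = 1/(2*p)
y(Z(1)) + G(-166) = (½)/(-11) + (60 - 166) = (½)*(-1/11) - 106 = -1/22 - 106 = -2333/22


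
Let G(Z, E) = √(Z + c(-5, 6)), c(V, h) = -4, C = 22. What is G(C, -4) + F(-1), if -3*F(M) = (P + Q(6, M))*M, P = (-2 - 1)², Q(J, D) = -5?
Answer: 4/3 + 3*√2 ≈ 5.5760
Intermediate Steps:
G(Z, E) = √(-4 + Z) (G(Z, E) = √(Z - 4) = √(-4 + Z))
P = 9 (P = (-3)² = 9)
F(M) = -4*M/3 (F(M) = -(9 - 5)*M/3 = -4*M/3)
G(C, -4) + F(-1) = √(-4 + 22) - 4/3*(-1) = √18 + 4/3 = 3*√2 + 4/3 = 4/3 + 3*√2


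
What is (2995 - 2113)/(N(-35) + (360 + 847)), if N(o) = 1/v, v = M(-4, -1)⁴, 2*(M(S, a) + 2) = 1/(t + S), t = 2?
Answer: 5786802/7919383 ≈ 0.73071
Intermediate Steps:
M(S, a) = -2 + 1/(2*(2 + S))
v = 6561/256 (v = ((-7 - 4*(-4))/(2*(2 - 4)))⁴ = ((½)*(-7 + 16)/(-2))⁴ = ((½)*(-½)*9)⁴ = (-9/4)⁴ = 6561/256 ≈ 25.629)
N(o) = 256/6561 (N(o) = 1/(6561/256) = 256/6561)
(2995 - 2113)/(N(-35) + (360 + 847)) = (2995 - 2113)/(256/6561 + (360 + 847)) = 882/(256/6561 + 1207) = 882/(7919383/6561) = 882*(6561/7919383) = 5786802/7919383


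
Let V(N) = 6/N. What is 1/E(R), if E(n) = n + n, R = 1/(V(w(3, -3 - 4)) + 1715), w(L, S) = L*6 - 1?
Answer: 29161/34 ≈ 857.68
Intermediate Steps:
w(L, S) = -1 + 6*L (w(L, S) = 6*L - 1 = -1 + 6*L)
R = 17/29161 (R = 1/(6/(-1 + 6*3) + 1715) = 1/(6/(-1 + 18) + 1715) = 1/(6/17 + 1715) = 1/(29161/17) = 17/29161 ≈ 0.00058297)
E(n) = 2*n
1/E(R) = 1/(2*(17/29161)) = 1/(34/29161) = 29161/34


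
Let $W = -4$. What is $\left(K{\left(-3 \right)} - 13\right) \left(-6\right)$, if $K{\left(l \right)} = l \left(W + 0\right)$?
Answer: $6$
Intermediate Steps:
$K{\left(l \right)} = - 4 l$ ($K{\left(l \right)} = l \left(-4 + 0\right) = l \left(-4\right) = - 4 l$)
$\left(K{\left(-3 \right)} - 13\right) \left(-6\right) = \left(\left(-4\right) \left(-3\right) - 13\right) \left(-6\right) = \left(12 - 13\right) \left(-6\right) = \left(-1\right) \left(-6\right) = 6$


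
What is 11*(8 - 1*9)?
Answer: -11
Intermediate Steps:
11*(8 - 1*9) = 11*(8 - 9) = 11*(-1) = -11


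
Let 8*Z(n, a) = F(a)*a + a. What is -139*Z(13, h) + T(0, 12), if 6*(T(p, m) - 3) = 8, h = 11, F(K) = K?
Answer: -13735/6 ≈ -2289.2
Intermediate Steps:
T(p, m) = 13/3 (T(p, m) = 3 + (⅙)*8 = 3 + 4/3 = 13/3)
Z(n, a) = a/8 + a²/8 (Z(n, a) = (a*a + a)/8 = (a² + a)/8 = (a + a²)/8 = a/8 + a²/8)
-139*Z(13, h) + T(0, 12) = -139*11*(1 + 11)/8 + 13/3 = -139*11*12/8 + 13/3 = -139*33/2 + 13/3 = -4587/2 + 13/3 = -13735/6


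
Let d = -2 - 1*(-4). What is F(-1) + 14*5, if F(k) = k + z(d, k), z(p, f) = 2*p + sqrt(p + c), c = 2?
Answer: 75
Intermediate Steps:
d = 2 (d = -2 + 4 = 2)
z(p, f) = sqrt(2 + p) + 2*p (z(p, f) = 2*p + sqrt(p + 2) = 2*p + sqrt(2 + p) = sqrt(2 + p) + 2*p)
F(k) = 6 + k (F(k) = k + (sqrt(2 + 2) + 2*2) = k + (sqrt(4) + 4) = k + (2 + 4) = k + 6 = 6 + k)
F(-1) + 14*5 = (6 - 1) + 14*5 = 5 + 70 = 75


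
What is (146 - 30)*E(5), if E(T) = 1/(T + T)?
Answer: 58/5 ≈ 11.600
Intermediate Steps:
E(T) = 1/(2*T)
(146 - 30)*E(5) = (146 - 30)*((1/2)/5) = 116*((1/2)*(1/5)) = 116*(1/10) = 58/5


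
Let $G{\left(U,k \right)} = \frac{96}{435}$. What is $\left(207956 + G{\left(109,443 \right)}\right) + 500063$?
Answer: $\frac{102662787}{145} \approx 7.0802 \cdot 10^{5}$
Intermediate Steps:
$G{\left(U,k \right)} = \frac{32}{145}$ ($G{\left(U,k \right)} = 96 \cdot \frac{1}{435} = \frac{32}{145}$)
$\left(207956 + G{\left(109,443 \right)}\right) + 500063 = \left(207956 + \frac{32}{145}\right) + 500063 = \frac{30153652}{145} + 500063 = \frac{102662787}{145}$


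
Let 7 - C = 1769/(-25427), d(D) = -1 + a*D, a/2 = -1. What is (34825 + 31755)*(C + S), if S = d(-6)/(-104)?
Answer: 306519922075/661102 ≈ 4.6365e+5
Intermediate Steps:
a = -2 (a = 2*(-1) = -2)
d(D) = -1 - 2*D
S = -11/104 (S = (-1 - 2*(-6))/(-104) = -(-1 + 12)/104 = -1/104*11 = -11/104 ≈ -0.10577)
C = 179758/25427 (C = 7 - 1769/(-25427) = 7 - 1769*(-1)/25427 = 7 - 1*(-1769/25427) = 7 + 1769/25427 = 179758/25427 ≈ 7.0696)
(34825 + 31755)*(C + S) = (34825 + 31755)*(179758/25427 - 11/104) = 66580*(18415135/2644408) = 306519922075/661102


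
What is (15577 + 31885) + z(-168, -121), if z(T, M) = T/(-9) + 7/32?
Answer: 4558165/96 ≈ 47481.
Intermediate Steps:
z(T, M) = 7/32 - T/9 (z(T, M) = T*(-⅑) + 7*(1/32) = -T/9 + 7/32 = 7/32 - T/9)
(15577 + 31885) + z(-168, -121) = (15577 + 31885) + (7/32 - ⅑*(-168)) = 47462 + (7/32 + 56/3) = 47462 + 1813/96 = 4558165/96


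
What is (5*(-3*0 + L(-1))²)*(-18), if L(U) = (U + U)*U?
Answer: -360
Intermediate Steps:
L(U) = 2*U² (L(U) = (2*U)*U = 2*U²)
(5*(-3*0 + L(-1))²)*(-18) = (5*(-3*0 + 2*(-1)²)²)*(-18) = (5*(0 + 2*1)²)*(-18) = (5*(0 + 2)²)*(-18) = (5*2²)*(-18) = (5*4)*(-18) = 20*(-18) = -360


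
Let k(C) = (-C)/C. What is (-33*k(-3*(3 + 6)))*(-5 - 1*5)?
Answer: -330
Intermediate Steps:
k(C) = -1
(-33*k(-3*(3 + 6)))*(-5 - 1*5) = (-33*(-1))*(-5 - 1*5) = 33*(-5 - 5) = 33*(-10) = -330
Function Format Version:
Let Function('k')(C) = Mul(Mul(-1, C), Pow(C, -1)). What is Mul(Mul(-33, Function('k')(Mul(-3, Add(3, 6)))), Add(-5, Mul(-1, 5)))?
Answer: -330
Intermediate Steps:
Function('k')(C) = -1
Mul(Mul(-33, Function('k')(Mul(-3, Add(3, 6)))), Add(-5, Mul(-1, 5))) = Mul(Mul(-33, -1), Add(-5, Mul(-1, 5))) = Mul(33, Add(-5, -5)) = Mul(33, -10) = -330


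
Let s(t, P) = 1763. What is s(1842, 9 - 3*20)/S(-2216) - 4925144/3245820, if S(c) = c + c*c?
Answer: -241690514347/159319127208 ≈ -1.5170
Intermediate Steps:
S(c) = c + c**2
s(1842, 9 - 3*20)/S(-2216) - 4925144/3245820 = 1763/((-2216*(1 - 2216))) - 4925144/3245820 = 1763/((-2216*(-2215))) - 4925144*1/3245820 = 1763/4908440 - 1231286/811455 = -241690514347/159319127208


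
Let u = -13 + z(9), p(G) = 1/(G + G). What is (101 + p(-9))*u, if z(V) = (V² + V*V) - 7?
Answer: 129007/9 ≈ 14334.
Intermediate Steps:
p(G) = 1/(2*G)
z(V) = -7 + 2*V² (z(V) = (V² + V²) - 7 = 2*V² - 7 = -7 + 2*V²)
u = 142 (u = -13 + (-7 + 2*9²) = -13 + (-7 + 2*81) = -13 + (-7 + 162) = -13 + 155 = 142)
(101 + p(-9))*u = (101 + (½)/(-9))*142 = (101 + (½)*(-⅑))*142 = (101 - 1/18)*142 = (1817/18)*142 = 129007/9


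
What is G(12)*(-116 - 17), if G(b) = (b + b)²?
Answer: -76608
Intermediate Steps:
G(b) = 4*b² (G(b) = (2*b)² = 4*b²)
G(12)*(-116 - 17) = (4*12²)*(-116 - 17) = (4*144)*(-133) = 576*(-133) = -76608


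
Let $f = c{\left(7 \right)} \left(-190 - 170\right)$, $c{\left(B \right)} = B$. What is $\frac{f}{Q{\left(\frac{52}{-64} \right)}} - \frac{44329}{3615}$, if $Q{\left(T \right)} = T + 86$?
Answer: $- \frac{206177227}{4927245} \approx -41.844$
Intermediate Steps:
$f = -2520$ ($f = 7 \left(-190 - 170\right) = 7 \left(-360\right) = -2520$)
$Q{\left(T \right)} = 86 + T$
$\frac{f}{Q{\left(\frac{52}{-64} \right)}} - \frac{44329}{3615} = - \frac{2520}{86 + \frac{52}{-64}} - \frac{44329}{3615} = - \frac{2520}{86 + 52 \left(- \frac{1}{64}\right)} - \frac{44329}{3615} = - \frac{2520}{86 - \frac{13}{16}} - \frac{44329}{3615} = - \frac{2520}{\frac{1363}{16}} - \frac{44329}{3615} = \left(-2520\right) \frac{16}{1363} - \frac{44329}{3615} = - \frac{40320}{1363} - \frac{44329}{3615} = - \frac{206177227}{4927245}$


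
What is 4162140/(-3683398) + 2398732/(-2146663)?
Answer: -8885098295078/3953507100437 ≈ -2.2474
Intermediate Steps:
4162140/(-3683398) + 2398732/(-2146663) = 4162140*(-1/3683398) + 2398732*(-1/2146663) = -2081070/1841699 - 2398732/2146663 = -8885098295078/3953507100437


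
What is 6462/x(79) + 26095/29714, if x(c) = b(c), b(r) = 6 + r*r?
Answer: 355027333/185623358 ≈ 1.9126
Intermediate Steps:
b(r) = 6 + r**2
x(c) = 6 + c**2
6462/x(79) + 26095/29714 = 6462/(6 + 79**2) + 26095/29714 = 6462/(6 + 6241) + 26095*(1/29714) = 6462/6247 + 26095/29714 = 355027333/185623358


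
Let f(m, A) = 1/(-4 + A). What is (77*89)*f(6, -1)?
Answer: -6853/5 ≈ -1370.6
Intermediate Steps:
(77*89)*f(6, -1) = (77*89)/(-4 - 1) = 6853/(-5) = 6853*(-⅕) = -6853/5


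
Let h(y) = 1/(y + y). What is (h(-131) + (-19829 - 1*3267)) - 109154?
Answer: -34649501/262 ≈ -1.3225e+5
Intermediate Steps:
h(y) = 1/(2*y)
(h(-131) + (-19829 - 1*3267)) - 109154 = ((1/2)/(-131) + (-19829 - 1*3267)) - 109154 = ((1/2)*(-1/131) + (-19829 - 3267)) - 109154 = (-1/262 - 23096) - 109154 = -6051153/262 - 109154 = -34649501/262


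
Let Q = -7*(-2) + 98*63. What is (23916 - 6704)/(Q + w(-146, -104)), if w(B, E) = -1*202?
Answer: 8606/2993 ≈ 2.8754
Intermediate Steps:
w(B, E) = -202
Q = 6188 (Q = 14 + 6174 = 6188)
(23916 - 6704)/(Q + w(-146, -104)) = (23916 - 6704)/(6188 - 202) = 17212/5986 = 17212*(1/5986) = 8606/2993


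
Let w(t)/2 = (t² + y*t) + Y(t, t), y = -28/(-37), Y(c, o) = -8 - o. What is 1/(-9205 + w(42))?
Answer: -37/211397 ≈ -0.00017503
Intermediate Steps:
y = 28/37 (y = -28*(-1/37) = 28/37 ≈ 0.75676)
w(t) = -16 + 2*t² - 18*t/37 (w(t) = 2*((t² + 28*t/37) + (-8 - t)) = 2*(-8 + t² - 9*t/37) = -16 + 2*t² - 18*t/37)
1/(-9205 + w(42)) = 1/(-9205 + (-16 + 2*42² - 18/37*42)) = 1/(-9205 + (-16 + 2*1764 - 756/37)) = 1/(-9205 + (-16 + 3528 - 756/37)) = 1/(-9205 + 129188/37) = 1/(-211397/37) = -37/211397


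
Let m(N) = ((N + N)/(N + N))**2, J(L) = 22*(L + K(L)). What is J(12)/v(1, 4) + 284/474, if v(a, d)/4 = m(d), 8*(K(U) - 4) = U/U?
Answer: 338575/3792 ≈ 89.287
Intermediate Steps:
K(U) = 33/8 (K(U) = 4 + (U/U)/8 = 4 + (1/8)*1 = 4 + 1/8 = 33/8)
J(L) = 363/4 + 22*L (J(L) = 22*(L + 33/8) = 22*(33/8 + L) = 363/4 + 22*L)
m(N) = 1 (m(N) = ((2*N)/((2*N)))**2 = ((2*N)*(1/(2*N)))**2 = 1**2 = 1)
v(a, d) = 4 (v(a, d) = 4*1 = 4)
J(12)/v(1, 4) + 284/474 = (363/4 + 22*12)/4 + 284/474 = (363/4 + 264)*(1/4) + 284*(1/474) = (1419/4)*(1/4) + 142/237 = 1419/16 + 142/237 = 338575/3792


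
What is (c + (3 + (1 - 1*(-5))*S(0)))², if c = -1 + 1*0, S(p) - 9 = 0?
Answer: 3136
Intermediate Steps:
S(p) = 9 (S(p) = 9 + 0 = 9)
c = -1 (c = -1 + 0 = -1)
(c + (3 + (1 - 1*(-5))*S(0)))² = (-1 + (3 + (1 - 1*(-5))*9))² = (-1 + (3 + (1 + 5)*9))² = (-1 + (3 + 6*9))² = (-1 + (3 + 54))² = (-1 + 57)² = 56² = 3136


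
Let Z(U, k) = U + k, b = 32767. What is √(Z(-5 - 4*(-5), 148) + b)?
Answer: √32930 ≈ 181.47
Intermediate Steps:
√(Z(-5 - 4*(-5), 148) + b) = √(((-5 - 4*(-5)) + 148) + 32767) = √(((-5 + 20) + 148) + 32767) = √((15 + 148) + 32767) = √(163 + 32767) = √32930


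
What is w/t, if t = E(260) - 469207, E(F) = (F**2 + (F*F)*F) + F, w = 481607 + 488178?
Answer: 969785/17174653 ≈ 0.056466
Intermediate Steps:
w = 969785
E(F) = F + F**2 + F**3 (E(F) = (F**2 + F**2*F) + F = (F**2 + F**3) + F = F + F**2 + F**3)
t = 17174653 (t = 260*(1 + 260 + 260**2) - 469207 = 260*(1 + 260 + 67600) - 469207 = 260*67861 - 469207 = 17643860 - 469207 = 17174653)
w/t = 969785/17174653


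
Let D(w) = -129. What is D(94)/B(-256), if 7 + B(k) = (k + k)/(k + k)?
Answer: 43/2 ≈ 21.500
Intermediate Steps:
B(k) = -6 (B(k) = -7 + (k + k)/(k + k) = -7 + (2*k)/((2*k)) = -7 + (2*k)*(1/(2*k)) = -7 + 1 = -6)
D(94)/B(-256) = -129/(-6) = -129*(-⅙) = 43/2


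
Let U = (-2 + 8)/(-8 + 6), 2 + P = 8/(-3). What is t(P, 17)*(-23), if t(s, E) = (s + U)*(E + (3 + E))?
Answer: 19573/3 ≈ 6524.3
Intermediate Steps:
P = -14/3 (P = -2 + 8/(-3) = -2 + 8*(-⅓) = -2 - 8/3 = -14/3 ≈ -4.6667)
U = -3 (U = 6/(-2) = 6*(-½) = -3)
t(s, E) = (-3 + s)*(3 + 2*E) (t(s, E) = (s - 3)*(E + (3 + E)) = (-3 + s)*(3 + 2*E))
t(P, 17)*(-23) = (-9 - 6*17 + 3*(-14/3) + 2*17*(-14/3))*(-23) = (-9 - 102 - 14 - 476/3)*(-23) = -851/3*(-23) = 19573/3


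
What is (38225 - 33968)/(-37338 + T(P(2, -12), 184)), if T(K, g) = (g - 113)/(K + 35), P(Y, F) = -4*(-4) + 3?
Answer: -229878/2016181 ≈ -0.11402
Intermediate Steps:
P(Y, F) = 19 (P(Y, F) = 16 + 3 = 19)
T(K, g) = (-113 + g)/(35 + K)
(38225 - 33968)/(-37338 + T(P(2, -12), 184)) = (38225 - 33968)/(-37338 + (-113 + 184)/(35 + 19)) = 4257/(-37338 + 71/54) = 4257/(-2016181/54) = 4257*(-54/2016181) = -229878/2016181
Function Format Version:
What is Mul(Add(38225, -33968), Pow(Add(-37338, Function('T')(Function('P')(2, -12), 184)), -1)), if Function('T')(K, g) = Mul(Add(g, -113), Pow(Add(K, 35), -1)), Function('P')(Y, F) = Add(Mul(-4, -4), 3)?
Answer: Rational(-229878, 2016181) ≈ -0.11402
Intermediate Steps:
Function('P')(Y, F) = 19 (Function('P')(Y, F) = Add(16, 3) = 19)
Function('T')(K, g) = Mul(Pow(Add(35, K), -1), Add(-113, g)) (Function('T')(K, g) = Mul(Add(-113, g), Pow(Add(35, K), -1)) = Mul(Pow(Add(35, K), -1), Add(-113, g)))
Mul(Add(38225, -33968), Pow(Add(-37338, Function('T')(Function('P')(2, -12), 184)), -1)) = Mul(Add(38225, -33968), Pow(Add(-37338, Mul(Pow(Add(35, 19), -1), Add(-113, 184))), -1)) = Mul(4257, Pow(Add(-37338, Mul(Pow(54, -1), 71)), -1)) = Mul(4257, Pow(Add(-37338, Mul(Rational(1, 54), 71)), -1)) = Mul(4257, Pow(Add(-37338, Rational(71, 54)), -1)) = Mul(4257, Pow(Rational(-2016181, 54), -1)) = Mul(4257, Rational(-54, 2016181)) = Rational(-229878, 2016181)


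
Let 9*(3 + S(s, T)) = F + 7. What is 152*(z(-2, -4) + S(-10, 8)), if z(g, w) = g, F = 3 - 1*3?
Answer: -5776/9 ≈ -641.78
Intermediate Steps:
F = 0 (F = 3 - 3 = 0)
S(s, T) = -20/9 (S(s, T) = -3 + (0 + 7)/9 = -3 + (1/9)*7 = -3 + 7/9 = -20/9)
152*(z(-2, -4) + S(-10, 8)) = 152*(-2 - 20/9) = 152*(-38/9) = -5776/9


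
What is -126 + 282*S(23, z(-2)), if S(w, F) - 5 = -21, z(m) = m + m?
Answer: -4638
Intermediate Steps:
z(m) = 2*m
S(w, F) = -16 (S(w, F) = 5 - 21 = -16)
-126 + 282*S(23, z(-2)) = -126 + 282*(-16) = -126 - 4512 = -4638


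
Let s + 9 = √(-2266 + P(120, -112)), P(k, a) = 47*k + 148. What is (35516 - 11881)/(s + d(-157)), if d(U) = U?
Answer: -1961705/12017 - 23635*√3522/24034 ≈ -221.61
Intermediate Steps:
P(k, a) = 148 + 47*k
s = -9 + √3522 (s = -9 + √(-2266 + (148 + 47*120)) = -9 + √(-2266 + (148 + 5640)) = -9 + √(-2266 + 5788) = -9 + √3522 ≈ 50.346)
(35516 - 11881)/(s + d(-157)) = (35516 - 11881)/((-9 + √3522) - 157) = 23635/(-166 + √3522)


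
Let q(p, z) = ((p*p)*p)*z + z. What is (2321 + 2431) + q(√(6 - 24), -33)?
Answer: 4719 + 1782*I*√2 ≈ 4719.0 + 2520.1*I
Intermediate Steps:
q(p, z) = z + z*p³ (q(p, z) = (p²*p)*z + z = p³*z + z = z*p³ + z = z + z*p³)
(2321 + 2431) + q(√(6 - 24), -33) = (2321 + 2431) - 33*(1 + (√(6 - 24))³) = 4752 - 33*(1 + (√(-18))³) = 4752 - 33*(1 + (3*I*√2)³) = 4752 - 33*(1 - 54*I*√2) = 4752 + (-33 + 1782*I*√2) = 4719 + 1782*I*√2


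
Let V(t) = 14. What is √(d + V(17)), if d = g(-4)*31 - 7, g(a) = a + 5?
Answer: √38 ≈ 6.1644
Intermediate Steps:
g(a) = 5 + a
d = 24 (d = (5 - 4)*31 - 7 = 1*31 - 7 = 31 - 7 = 24)
√(d + V(17)) = √(24 + 14) = √38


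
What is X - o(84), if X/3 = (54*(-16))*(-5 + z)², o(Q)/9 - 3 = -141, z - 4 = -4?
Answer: -63558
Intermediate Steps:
z = 0 (z = 4 - 4 = 0)
o(Q) = -1242 (o(Q) = 27 + 9*(-141) = 27 - 1269 = -1242)
X = -64800 (X = 3*((54*(-16))*(-5 + 0)²) = 3*(-864*(-5)²) = 3*(-864*25) = 3*(-21600) = -64800)
X - o(84) = -64800 - 1*(-1242) = -64800 + 1242 = -63558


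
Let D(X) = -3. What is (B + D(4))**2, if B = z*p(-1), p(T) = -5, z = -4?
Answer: 289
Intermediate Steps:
B = 20 (B = -4*(-5) = 20)
(B + D(4))**2 = (20 - 3)**2 = 17**2 = 289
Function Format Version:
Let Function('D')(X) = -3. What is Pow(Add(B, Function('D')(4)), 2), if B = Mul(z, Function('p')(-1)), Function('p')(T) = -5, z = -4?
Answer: 289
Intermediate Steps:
B = 20 (B = Mul(-4, -5) = 20)
Pow(Add(B, Function('D')(4)), 2) = Pow(Add(20, -3), 2) = Pow(17, 2) = 289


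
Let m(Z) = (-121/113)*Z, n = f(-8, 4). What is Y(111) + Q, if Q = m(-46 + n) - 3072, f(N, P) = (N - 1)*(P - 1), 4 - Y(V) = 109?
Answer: -350168/113 ≈ -3098.8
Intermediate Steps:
Y(V) = -105 (Y(V) = 4 - 1*109 = 4 - 109 = -105)
f(N, P) = (-1 + N)*(-1 + P)
n = -27 (n = 1 - 1*(-8) - 1*4 - 8*4 = 1 + 8 - 4 - 32 = -27)
m(Z) = -121*Z/113 (m(Z) = (-121*1/113)*Z = -121*Z/113)
Q = -338303/113 (Q = -121*(-46 - 27)/113 - 3072 = -121/113*(-73) - 3072 = 8833/113 - 3072 = -338303/113 ≈ -2993.8)
Y(111) + Q = -105 - 338303/113 = -350168/113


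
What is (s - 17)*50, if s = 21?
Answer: 200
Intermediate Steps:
(s - 17)*50 = (21 - 17)*50 = 4*50 = 200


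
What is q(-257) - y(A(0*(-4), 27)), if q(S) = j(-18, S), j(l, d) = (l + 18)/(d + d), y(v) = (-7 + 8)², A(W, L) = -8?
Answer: -1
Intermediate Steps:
y(v) = 1 (y(v) = 1² = 1)
j(l, d) = (18 + l)/(2*d) (j(l, d) = (18 + l)/((2*d)) = (18 + l)*(1/(2*d)) = (18 + l)/(2*d))
q(S) = 0 (q(S) = (18 - 18)/(2*S) = (½)*0/S = 0)
q(-257) - y(A(0*(-4), 27)) = 0 - 1*1 = 0 - 1 = -1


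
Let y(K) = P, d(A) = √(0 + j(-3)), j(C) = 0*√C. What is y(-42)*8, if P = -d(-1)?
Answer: 0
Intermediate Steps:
j(C) = 0
d(A) = 0 (d(A) = √(0 + 0) = √0 = 0)
P = 0 (P = -1*0 = 0)
y(K) = 0
y(-42)*8 = 0*8 = 0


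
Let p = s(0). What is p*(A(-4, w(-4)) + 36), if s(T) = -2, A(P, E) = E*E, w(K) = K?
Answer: -104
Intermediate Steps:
A(P, E) = E²
p = -2
p*(A(-4, w(-4)) + 36) = -2*((-4)² + 36) = -2*(16 + 36) = -2*52 = -104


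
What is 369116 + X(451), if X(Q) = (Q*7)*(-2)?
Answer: 362802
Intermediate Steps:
X(Q) = -14*Q (X(Q) = (7*Q)*(-2) = -14*Q)
369116 + X(451) = 369116 - 14*451 = 369116 - 6314 = 362802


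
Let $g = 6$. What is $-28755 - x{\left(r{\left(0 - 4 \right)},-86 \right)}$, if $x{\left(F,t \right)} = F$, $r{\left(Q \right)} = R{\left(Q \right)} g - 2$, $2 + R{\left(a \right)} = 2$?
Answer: $-28753$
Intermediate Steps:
$R{\left(a \right)} = 0$ ($R{\left(a \right)} = -2 + 2 = 0$)
$r{\left(Q \right)} = -2$ ($r{\left(Q \right)} = 0 \cdot 6 - 2 = 0 - 2 = -2$)
$-28755 - x{\left(r{\left(0 - 4 \right)},-86 \right)} = -28755 - -2 = -28755 + 2 = -28753$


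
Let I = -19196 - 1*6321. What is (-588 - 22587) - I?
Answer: 2342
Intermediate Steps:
I = -25517 (I = -19196 - 6321 = -25517)
(-588 - 22587) - I = (-588 - 22587) - 1*(-25517) = -23175 + 25517 = 2342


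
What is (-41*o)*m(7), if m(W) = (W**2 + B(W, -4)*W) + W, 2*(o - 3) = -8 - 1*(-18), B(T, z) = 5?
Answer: -29848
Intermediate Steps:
o = 8 (o = 3 + (-8 - 1*(-18))/2 = 3 + (-8 + 18)/2 = 3 + (1/2)*10 = 3 + 5 = 8)
m(W) = W**2 + 6*W (m(W) = (W**2 + 5*W) + W = W**2 + 6*W)
(-41*o)*m(7) = (-41*8)*(7*(6 + 7)) = -2296*13 = -328*91 = -29848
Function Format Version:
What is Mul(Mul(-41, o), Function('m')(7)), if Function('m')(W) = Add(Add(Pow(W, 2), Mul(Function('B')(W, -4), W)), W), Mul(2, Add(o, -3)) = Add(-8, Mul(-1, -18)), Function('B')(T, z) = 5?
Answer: -29848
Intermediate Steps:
o = 8 (o = Add(3, Mul(Rational(1, 2), Add(-8, Mul(-1, -18)))) = Add(3, Mul(Rational(1, 2), Add(-8, 18))) = Add(3, Mul(Rational(1, 2), 10)) = Add(3, 5) = 8)
Function('m')(W) = Add(Pow(W, 2), Mul(6, W)) (Function('m')(W) = Add(Add(Pow(W, 2), Mul(5, W)), W) = Add(Pow(W, 2), Mul(6, W)))
Mul(Mul(-41, o), Function('m')(7)) = Mul(Mul(-41, 8), Mul(7, Add(6, 7))) = Mul(-328, Mul(7, 13)) = Mul(-328, 91) = -29848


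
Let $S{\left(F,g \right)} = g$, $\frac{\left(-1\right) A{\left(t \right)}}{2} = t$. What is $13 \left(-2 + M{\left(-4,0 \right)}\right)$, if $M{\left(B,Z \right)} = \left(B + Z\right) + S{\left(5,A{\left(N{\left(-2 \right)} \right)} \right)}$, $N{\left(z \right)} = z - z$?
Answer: $-78$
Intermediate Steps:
$N{\left(z \right)} = 0$
$A{\left(t \right)} = - 2 t$
$M{\left(B,Z \right)} = B + Z$ ($M{\left(B,Z \right)} = \left(B + Z\right) - 0 = \left(B + Z\right) + 0 = B + Z$)
$13 \left(-2 + M{\left(-4,0 \right)}\right) = 13 \left(-2 + \left(-4 + 0\right)\right) = 13 \left(-2 - 4\right) = 13 \left(-6\right) = -78$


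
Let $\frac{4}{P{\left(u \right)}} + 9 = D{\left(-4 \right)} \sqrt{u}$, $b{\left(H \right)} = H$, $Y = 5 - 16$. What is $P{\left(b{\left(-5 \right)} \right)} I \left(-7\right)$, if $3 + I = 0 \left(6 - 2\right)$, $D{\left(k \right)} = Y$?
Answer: $- \frac{54}{49} + \frac{66 i \sqrt{5}}{49} \approx -1.102 + 3.0118 i$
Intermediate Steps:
$Y = -11$ ($Y = 5 - 16 = -11$)
$D{\left(k \right)} = -11$
$I = -3$ ($I = -3 + 0 \left(6 - 2\right) = -3 + 0 \cdot 4 = -3 + 0 = -3$)
$P{\left(u \right)} = \frac{4}{-9 - 11 \sqrt{u}}$
$P{\left(b{\left(-5 \right)} \right)} I \left(-7\right) = \frac{4}{-9 - 11 \sqrt{-5}} \left(-3\right) \left(-7\right) = \frac{4}{-9 - 11 i \sqrt{5}} \left(-3\right) \left(-7\right) = - \frac{12}{-9 - 11 i \sqrt{5}} \left(-7\right) = \frac{84}{-9 - 11 i \sqrt{5}}$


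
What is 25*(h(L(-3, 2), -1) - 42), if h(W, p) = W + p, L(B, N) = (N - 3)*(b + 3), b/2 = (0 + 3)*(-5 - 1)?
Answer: -250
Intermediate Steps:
b = -36 (b = 2*((0 + 3)*(-5 - 1)) = 2*(3*(-6)) = 2*(-18) = -36)
L(B, N) = 99 - 33*N (L(B, N) = (N - 3)*(-36 + 3) = (-3 + N)*(-33) = 99 - 33*N)
25*(h(L(-3, 2), -1) - 42) = 25*(((99 - 33*2) - 1) - 42) = 25*(((99 - 66) - 1) - 42) = 25*((33 - 1) - 42) = 25*(32 - 42) = 25*(-10) = -250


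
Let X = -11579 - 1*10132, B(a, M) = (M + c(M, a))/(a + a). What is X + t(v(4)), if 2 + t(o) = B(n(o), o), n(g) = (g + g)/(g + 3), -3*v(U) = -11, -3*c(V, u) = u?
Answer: -43423/2 ≈ -21712.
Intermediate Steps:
c(V, u) = -u/3
v(U) = 11/3 (v(U) = -⅓*(-11) = 11/3)
n(g) = 2*g/(3 + g) (n(g) = (2*g)/(3 + g) = 2*g/(3 + g))
B(a, M) = (M - a/3)/(2*a) (B(a, M) = (M - a/3)/(a + a) = (M - a/3)/((2*a)) = (M - a/3)*(1/(2*a)) = (M - a/3)/(2*a))
X = -21711 (X = -11579 - 10132 = -21711)
t(o) = -2 + (3 + o)*(3*o - 2*o/(3 + o))/(12*o) (t(o) = -2 + (-2*o/(3 + o) + 3*o)/(6*((2*o/(3 + o)))) = -2 + ((3 + o)/(2*o))*(-2*o/(3 + o) + 3*o)/6 = -2 + ((3 + o)/(2*o))*(3*o - 2*o/(3 + o))/6 = -2 + (3 + o)*(3*o - 2*o/(3 + o))/(12*o))
X + t(v(4)) = -21711 + (-17/12 + (¼)*(11/3)) = -21711 + (-17/12 + 11/12) = -21711 - ½ = -43423/2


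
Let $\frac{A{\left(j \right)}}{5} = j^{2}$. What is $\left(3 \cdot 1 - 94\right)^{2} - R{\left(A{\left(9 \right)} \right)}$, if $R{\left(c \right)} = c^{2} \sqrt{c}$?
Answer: $8281 - 1476225 \sqrt{5} \approx -3.2927 \cdot 10^{6}$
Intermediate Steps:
$A{\left(j \right)} = 5 j^{2}$
$R{\left(c \right)} = c^{\frac{5}{2}}$
$\left(3 \cdot 1 - 94\right)^{2} - R{\left(A{\left(9 \right)} \right)} = \left(3 \cdot 1 - 94\right)^{2} - \left(5 \cdot 9^{2}\right)^{\frac{5}{2}} = \left(3 - 94\right)^{2} - \left(5 \cdot 81\right)^{\frac{5}{2}} = \left(-91\right)^{2} - 405^{\frac{5}{2}} = 8281 - 1476225 \sqrt{5}$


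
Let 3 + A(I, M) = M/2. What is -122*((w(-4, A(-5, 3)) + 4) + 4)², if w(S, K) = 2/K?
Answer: -48800/9 ≈ -5422.2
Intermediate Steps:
A(I, M) = -3 + M/2
-122*((w(-4, A(-5, 3)) + 4) + 4)² = -122*((2/(-3 + (½)*3) + 4) + 4)² = -122*((2/(-3 + 3/2) + 4) + 4)² = -122*((2/(-3/2) + 4) + 4)² = -122*((2*(-⅔) + 4) + 4)² = -122*((-4/3 + 4) + 4)² = -122*(8/3 + 4)² = -122*(20/3)² = -122*400/9 = -48800/9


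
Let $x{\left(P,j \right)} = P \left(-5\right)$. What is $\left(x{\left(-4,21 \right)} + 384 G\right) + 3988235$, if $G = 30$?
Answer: $3999775$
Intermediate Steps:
$x{\left(P,j \right)} = - 5 P$
$\left(x{\left(-4,21 \right)} + 384 G\right) + 3988235 = \left(\left(-5\right) \left(-4\right) + 384 \cdot 30\right) + 3988235 = \left(20 + 11520\right) + 3988235 = 11540 + 3988235 = 3999775$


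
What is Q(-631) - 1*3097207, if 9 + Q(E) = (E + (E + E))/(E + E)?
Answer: -6194429/2 ≈ -3.0972e+6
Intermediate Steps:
Q(E) = -15/2 (Q(E) = -9 + (E + (E + E))/(E + E) = -9 + (E + 2*E)/((2*E)) = -9 + (3*E)*(1/(2*E)) = -9 + 3/2 = -15/2)
Q(-631) - 1*3097207 = -15/2 - 1*3097207 = -15/2 - 3097207 = -6194429/2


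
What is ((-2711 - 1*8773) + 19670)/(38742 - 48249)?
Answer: -8186/9507 ≈ -0.86105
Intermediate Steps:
((-2711 - 1*8773) + 19670)/(38742 - 48249) = ((-2711 - 8773) + 19670)/(-9507) = (-11484 + 19670)*(-1/9507) = 8186*(-1/9507) = -8186/9507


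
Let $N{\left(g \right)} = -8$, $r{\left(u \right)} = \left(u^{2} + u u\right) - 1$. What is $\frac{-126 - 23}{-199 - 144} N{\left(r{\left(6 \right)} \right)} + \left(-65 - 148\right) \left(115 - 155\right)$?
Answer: $\frac{2921168}{343} \approx 8516.5$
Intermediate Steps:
$r{\left(u \right)} = -1 + 2 u^{2}$ ($r{\left(u \right)} = \left(u^{2} + u^{2}\right) - 1 = 2 u^{2} - 1 = -1 + 2 u^{2}$)
$\frac{-126 - 23}{-199 - 144} N{\left(r{\left(6 \right)} \right)} + \left(-65 - 148\right) \left(115 - 155\right) = \frac{-126 - 23}{-199 - 144} \left(-8\right) + \left(-65 - 148\right) \left(115 - 155\right) = - \frac{149}{-343} \left(-8\right) - -8520 = \left(-149\right) \left(- \frac{1}{343}\right) \left(-8\right) + 8520 = \frac{149}{343} \left(-8\right) + 8520 = - \frac{1192}{343} + 8520 = \frac{2921168}{343}$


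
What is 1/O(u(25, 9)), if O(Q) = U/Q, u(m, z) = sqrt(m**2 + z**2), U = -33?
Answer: -sqrt(706)/33 ≈ -0.80517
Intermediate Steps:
O(Q) = -33/Q
1/O(u(25, 9)) = 1/(-33/sqrt(25**2 + 9**2)) = 1/(-33/sqrt(625 + 81)) = 1/(-33*sqrt(706)/706) = -sqrt(706)/33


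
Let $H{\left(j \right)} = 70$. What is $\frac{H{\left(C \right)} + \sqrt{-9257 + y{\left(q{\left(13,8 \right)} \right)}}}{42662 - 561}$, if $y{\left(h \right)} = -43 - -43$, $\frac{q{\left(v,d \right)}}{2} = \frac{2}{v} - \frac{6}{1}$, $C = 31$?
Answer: $\frac{70}{42101} + \frac{i \sqrt{9257}}{42101} \approx 0.0016627 + 0.0022853 i$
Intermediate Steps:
$q{\left(v,d \right)} = -12 + \frac{4}{v}$ ($q{\left(v,d \right)} = 2 \left(\frac{2}{v} - \frac{6}{1}\right) = 2 \left(\frac{2}{v} - 6\right) = 2 \left(-6 + \frac{2}{v}\right) = -12 + \frac{4}{v}$)
$y{\left(h \right)} = 0$ ($y{\left(h \right)} = -43 + 43 = 0$)
$\frac{H{\left(C \right)} + \sqrt{-9257 + y{\left(q{\left(13,8 \right)} \right)}}}{42662 - 561} = \frac{70 + \sqrt{-9257 + 0}}{42662 - 561} = \frac{70 + \sqrt{-9257}}{42101} = \left(70 + i \sqrt{9257}\right) \frac{1}{42101} = \frac{70}{42101} + \frac{i \sqrt{9257}}{42101}$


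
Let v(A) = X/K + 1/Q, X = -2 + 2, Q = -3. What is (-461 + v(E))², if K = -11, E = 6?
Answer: 1915456/9 ≈ 2.1283e+5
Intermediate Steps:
X = 0
v(A) = -⅓ (v(A) = 0/(-11) + 1/(-3) = 0*(-1/11) + 1*(-⅓) = 0 - ⅓ = -⅓)
(-461 + v(E))² = (-461 - ⅓)² = (-1384/3)² = 1915456/9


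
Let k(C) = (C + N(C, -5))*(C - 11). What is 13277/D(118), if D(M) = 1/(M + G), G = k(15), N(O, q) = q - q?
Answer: 2363306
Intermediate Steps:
N(O, q) = 0
k(C) = C*(-11 + C) (k(C) = (C + 0)*(C - 11) = C*(-11 + C))
G = 60 (G = 15*(-11 + 15) = 15*4 = 60)
D(M) = 1/(60 + M) (D(M) = 1/(M + 60) = 1/(60 + M))
13277/D(118) = 13277/(1/(60 + 118)) = 13277/(1/178) = 13277*178 = 2363306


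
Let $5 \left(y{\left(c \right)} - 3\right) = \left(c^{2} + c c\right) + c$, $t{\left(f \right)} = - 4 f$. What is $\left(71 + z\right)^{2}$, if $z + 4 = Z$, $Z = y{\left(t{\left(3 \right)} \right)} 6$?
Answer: $\frac{4330561}{25} \approx 1.7322 \cdot 10^{5}$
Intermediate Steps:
$y{\left(c \right)} = 3 + \frac{c}{5} + \frac{2 c^{2}}{5}$ ($y{\left(c \right)} = 3 + \frac{\left(c^{2} + c c\right) + c}{5} = 3 + \frac{\left(c^{2} + c^{2}\right) + c}{5} = 3 + \frac{2 c^{2} + c}{5} = 3 + \frac{c + 2 c^{2}}{5} = 3 + \left(\frac{c}{5} + \frac{2 c^{2}}{5}\right) = 3 + \frac{c}{5} + \frac{2 c^{2}}{5}$)
$Z = \frac{1746}{5}$ ($Z = \left(3 + \frac{\left(-4\right) 3}{5} + \frac{2 \left(\left(-4\right) 3\right)^{2}}{5}\right) 6 = \left(3 + \frac{1}{5} \left(-12\right) + \frac{2 \left(-12\right)^{2}}{5}\right) 6 = \left(3 - \frac{12}{5} + \frac{2}{5} \cdot 144\right) 6 = \left(3 - \frac{12}{5} + \frac{288}{5}\right) 6 = \frac{291}{5} \cdot 6 = \frac{1746}{5} \approx 349.2$)
$z = \frac{1726}{5}$ ($z = -4 + \frac{1746}{5} = \frac{1726}{5} \approx 345.2$)
$\left(71 + z\right)^{2} = \left(71 + \frac{1726}{5}\right)^{2} = \left(\frac{2081}{5}\right)^{2} = \frac{4330561}{25}$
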